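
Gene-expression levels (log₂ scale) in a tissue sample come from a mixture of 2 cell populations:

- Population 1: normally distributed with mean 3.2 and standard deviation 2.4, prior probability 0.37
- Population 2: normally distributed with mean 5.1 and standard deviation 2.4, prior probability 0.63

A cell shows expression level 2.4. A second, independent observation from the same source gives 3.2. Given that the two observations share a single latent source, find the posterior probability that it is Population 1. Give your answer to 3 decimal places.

0.589

Posterior ∝ prior × likelihood, so P(k | x) ∝ w_k f_k(x); normalise over all components.
Since both observations come from the same component, the likelihood for component k is f_k(x₁)·f_k(x₂).
  f_1 = [0.157243] × [0.166226] = 0.0261379
  f_2 = [0.0882819] × [0.121508] = 0.010727
Unnormalised posteriors:
  w_1·f_1 = 0.37 × 0.0261379 = 0.00967101
  w_2·f_2 = 0.63 × 0.010727 = 0.00675798
Denominator: 0.00967101 + 0.00675798 = 0.016429
P(Population 1 | x₁, x₂) = 0.00967101 / 0.016429 ≈ 0.589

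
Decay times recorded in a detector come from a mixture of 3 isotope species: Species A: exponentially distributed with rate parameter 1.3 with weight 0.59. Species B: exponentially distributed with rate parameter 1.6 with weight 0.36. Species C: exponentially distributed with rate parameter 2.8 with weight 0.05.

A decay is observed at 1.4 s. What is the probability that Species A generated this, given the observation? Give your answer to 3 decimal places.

Posterior ∝ prior × likelihood, so P(k | x) ∝ w_k f_k(x); normalise over all components.
Exponential densities:
  f_A = 1.3·e^(−1.3·1.4) = 1.3·e^(−1.8200) = 0.210633
  f_B = 1.6·e^(−1.6·1.4) = 1.6·e^(−2.2400) = 0.170334
  f_C = 2.8·e^(−2.8·1.4) = 2.8·e^(−3.9200) = 0.0555551
Multiply by the mixture weights:
  w_A·f_A = 0.59 × 0.210633 = 0.124274
  w_B·f_B = 0.36 × 0.170334 = 0.0613201
  w_C·f_C = 0.05 × 0.0555551 = 0.00277775
Evidence: 0.124274 + 0.0613201 + 0.00277775 = 0.188372
Responsibility of Species A: 0.124274 / 0.188372 ≈ 0.660

0.660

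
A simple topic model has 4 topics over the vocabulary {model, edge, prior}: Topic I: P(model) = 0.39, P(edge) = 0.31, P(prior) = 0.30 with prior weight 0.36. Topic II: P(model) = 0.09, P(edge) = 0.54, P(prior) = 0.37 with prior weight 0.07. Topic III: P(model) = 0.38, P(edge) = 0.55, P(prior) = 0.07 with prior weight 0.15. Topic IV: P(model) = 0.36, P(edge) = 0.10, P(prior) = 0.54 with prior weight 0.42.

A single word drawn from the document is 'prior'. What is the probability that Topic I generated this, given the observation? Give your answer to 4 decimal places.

0.2909

Apply Bayes' rule: the posterior for each component is proportional to its prior times its likelihood at x.
Categorical probabilities:
  p_I = P(prior | comp) = 0.30
  p_II = P(prior | comp) = 0.37
  p_III = P(prior | comp) = 0.07
  p_IV = P(prior | comp) = 0.54
Weight by the priors:
  P(Z=I)·p_I = 0.36 × 0.3 = 0.108
  P(Z=II)·p_II = 0.07 × 0.37 = 0.0259
  P(Z=III)·p_III = 0.15 × 0.07 = 0.0105
  P(Z=IV)·p_IV = 0.42 × 0.54 = 0.2268
Marginal: 0.108 + 0.0259 + 0.0105 + 0.2268 = 0.3712
P(Topic I | the observation) ≈ 0.2909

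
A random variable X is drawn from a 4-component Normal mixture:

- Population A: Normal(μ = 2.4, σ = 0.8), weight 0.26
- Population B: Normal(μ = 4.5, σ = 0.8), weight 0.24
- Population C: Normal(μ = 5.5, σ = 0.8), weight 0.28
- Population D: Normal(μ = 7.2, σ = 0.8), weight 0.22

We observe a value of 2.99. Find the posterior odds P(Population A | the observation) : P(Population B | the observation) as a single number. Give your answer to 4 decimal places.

The posterior odds equal the prior odds times the likelihood ratio: (π_i/π_j)·(f_i(x)/f_j(x)).
Evaluate each component's likelihood at the observed value:
  p_A = 0.379938
  p_B = 0.0839845
  p_C = 0.00363281
  p_D = 4.83242e-07
Odds = (0.26/0.24) × (0.379938/0.0839845) = 1.08333 × 4.5239 ≈ 4.9009

4.9009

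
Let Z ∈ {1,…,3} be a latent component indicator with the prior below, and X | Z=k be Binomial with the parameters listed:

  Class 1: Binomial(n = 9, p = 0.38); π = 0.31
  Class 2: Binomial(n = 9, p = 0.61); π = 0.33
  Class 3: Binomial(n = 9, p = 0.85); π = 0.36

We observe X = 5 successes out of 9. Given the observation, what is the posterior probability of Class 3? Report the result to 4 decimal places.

0.0743

Apply Bayes' rule: the posterior for each component is proportional to its prior times its likelihood at x.
Binomial probabilities:
  L_1 = C(9,5)·0.38^5·0.62^4 = 126·0.00792352·0.147763 = 0.147521
  L_2 = C(9,5)·0.61^5·0.39^4 = 126·0.0844596·0.0231344 = 0.246194
  L_3 = C(9,5)·0.85^5·0.15^4 = 126·0.443705·0.00050625 = 0.0283029
Weight by the priors:
  π_1·L_1 = 0.31 × 0.147521 = 0.0457317
  π_2·L_2 = 0.33 × 0.246194 = 0.0812441
  π_3·L_3 = 0.36 × 0.0283029 = 0.010189
Denominator: 0.0457317 + 0.0812441 + 0.010189 = 0.137165
Responsibility of Class 3: 0.010189 / 0.137165 ≈ 0.0743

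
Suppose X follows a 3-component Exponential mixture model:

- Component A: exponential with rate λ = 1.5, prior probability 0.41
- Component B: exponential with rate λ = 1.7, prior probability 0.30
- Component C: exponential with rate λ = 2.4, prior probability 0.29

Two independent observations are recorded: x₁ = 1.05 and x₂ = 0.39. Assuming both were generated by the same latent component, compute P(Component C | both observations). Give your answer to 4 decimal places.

P(component k | x) = π_k·f_k(x) / marginal(x), where marginal(x) = Σ_j π_j·f_j(x).
Since both observations come from the same component, the likelihood for component k is f_k(x₁)·f_k(x₂).
  f_A = [1.5·e^(−1.5·1.05) = 1.5·e^(−1.5750) = 0.310511] × [0.835659] = 0.259482
  f_B = [1.7·e^(−1.7·1.05) = 1.7·e^(−1.7850) = 0.285255] × [0.876015] = 0.249888
  f_C = [2.4·e^(−2.4·1.05) = 2.4·e^(−2.5200) = 0.193103] × [0.941264] = 0.181761
Unnormalised posteriors:
  π_A·f_A = 0.41 × 0.259482 = 0.106387
  π_B·f_B = 0.30 × 0.249888 = 0.0749663
  π_C·f_C = 0.29 × 0.181761 = 0.0527107
Marginal: 0.106387 + 0.0749663 + 0.0527107 = 0.234064
P(Component C | data) = 0.0527107 / 0.234064 ≈ 0.2252

0.2252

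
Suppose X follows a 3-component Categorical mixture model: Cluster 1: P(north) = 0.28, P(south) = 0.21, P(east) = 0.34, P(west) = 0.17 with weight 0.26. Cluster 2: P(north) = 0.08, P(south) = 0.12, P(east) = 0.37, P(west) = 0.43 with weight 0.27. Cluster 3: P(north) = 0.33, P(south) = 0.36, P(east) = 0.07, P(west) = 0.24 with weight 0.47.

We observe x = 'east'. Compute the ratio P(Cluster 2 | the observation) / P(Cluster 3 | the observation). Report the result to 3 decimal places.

Posterior odds = (P(Z=i) f_i(x)) / (P(Z=j) f_j(x)); the normalising sum cancels.
Categorical probabilities:
  p_1 = P(east | comp) = 0.34
  p_2 = P(east | comp) = 0.37
  p_3 = P(east | comp) = 0.07
Odds = (0.27/0.47) × (0.37/0.07) = 0.574468 × 5.28571 ≈ 3.036

3.036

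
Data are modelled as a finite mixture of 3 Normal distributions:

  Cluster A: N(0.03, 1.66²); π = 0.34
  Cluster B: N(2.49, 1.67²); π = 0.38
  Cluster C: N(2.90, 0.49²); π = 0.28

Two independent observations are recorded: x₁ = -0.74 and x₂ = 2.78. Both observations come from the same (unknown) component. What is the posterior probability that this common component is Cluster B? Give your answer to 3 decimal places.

P(component k | x) = π_k·f_k(x) / marginal(x), where marginal(x) = Σ_j π_j·f_j(x).
Since both observations come from the same component, the likelihood for component k is f_k(x₁)·f_k(x₂).
  L_A = [0.215814] × [0.0609341] = 0.0131505
  L_B = [0.0368023] × [0.235313] = 0.00866005
  L_C = [8.46704e-13] × [0.790115] = 6.68994e-13
Multiply by the mixture weights:
  π_A·L_A = 0.34 × 0.0131505 = 0.00447115
  π_B·L_B = 0.38 × 0.00866005 = 0.00329082
  π_C·L_C = 0.28 × 6.68994e-13 = 1.87318e-13
Marginal: 0.00447115 + 0.00329082 + 1.87318e-13 = 0.00776197
P(Cluster B | data) = 0.00329082 / 0.00776197 ≈ 0.424

0.424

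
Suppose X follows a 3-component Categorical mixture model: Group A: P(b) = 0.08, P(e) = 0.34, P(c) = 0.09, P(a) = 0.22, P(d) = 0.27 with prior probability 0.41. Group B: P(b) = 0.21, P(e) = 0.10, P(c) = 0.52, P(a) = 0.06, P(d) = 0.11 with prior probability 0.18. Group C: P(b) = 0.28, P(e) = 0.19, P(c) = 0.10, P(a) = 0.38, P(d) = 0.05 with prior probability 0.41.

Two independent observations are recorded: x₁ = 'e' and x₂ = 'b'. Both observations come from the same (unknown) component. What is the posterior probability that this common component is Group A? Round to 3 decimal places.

0.304

Apply Bayes' rule: the posterior for each component is proportional to its prior times its likelihood at x.
Since both observations come from the same component, the likelihood for component k is f_k(x₁)·f_k(x₂).
  L_A = [P(e | comp) = 0.34] × [0.08] = 0.0272
  L_B = [P(e | comp) = 0.10] × [0.21] = 0.021
  L_C = [P(e | comp) = 0.19] × [0.28] = 0.0532
Multiply by the mixture weights:
  P(Z=A)·L_A = 0.41 × 0.0272 = 0.011152
  P(Z=B)·L_B = 0.18 × 0.021 = 0.00378
  P(Z=C)·L_C = 0.41 × 0.0532 = 0.021812
Evidence: 0.011152 + 0.00378 + 0.021812 = 0.036744
P(Group A | x₁,x₂) ≈ 0.304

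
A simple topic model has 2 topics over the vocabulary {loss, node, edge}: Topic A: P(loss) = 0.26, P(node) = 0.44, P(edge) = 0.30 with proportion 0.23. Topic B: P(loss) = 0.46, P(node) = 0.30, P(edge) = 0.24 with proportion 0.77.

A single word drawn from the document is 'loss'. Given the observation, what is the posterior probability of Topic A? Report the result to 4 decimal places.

Apply Bayes' rule: the posterior for each component is proportional to its prior times its likelihood at x.
Evaluate each component's likelihood at the observed value:
  p_A = 0.26
  p_B = 0.46
Prior × likelihood for each component:
  π_A·p_A = 0.23 × 0.26 = 0.0598
  π_B·p_B = 0.77 × 0.46 = 0.3542
Sum: 0.0598 + 0.3542 = 0.414
P(Topic A | the observation) ≈ 0.1444

0.1444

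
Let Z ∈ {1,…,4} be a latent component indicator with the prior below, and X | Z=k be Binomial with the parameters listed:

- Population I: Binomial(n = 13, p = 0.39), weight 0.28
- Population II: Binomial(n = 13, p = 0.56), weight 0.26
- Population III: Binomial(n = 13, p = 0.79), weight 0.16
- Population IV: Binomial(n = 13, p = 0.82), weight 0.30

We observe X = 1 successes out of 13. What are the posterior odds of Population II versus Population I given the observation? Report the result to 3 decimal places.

The posterior odds equal the prior odds times the likelihood ratio: (π_i/π_j)·(f_i(x)/f_j(x)).
Component likelihoods at x = 1 successes out of 13:
  p_I = C(13,1)·0.39^1·0.61^12 = 13·0.39·0.00265435 = 0.0134575
  p_II = C(13,1)·0.56^1·0.44^12 = 13·0.56·5.26541e-05 = 0.000383322
  p_III = C(13,1)·0.79^1·0.21^12 = 13·0.79·7.35583e-09 = 7.55443e-08
  p_IV = C(13,1)·0.82^1·0.18^12 = 13·0.82·1.15683e-09 = 1.23318e-08
9.96637e-05 / 0.00376811 ≈ 0.026

0.026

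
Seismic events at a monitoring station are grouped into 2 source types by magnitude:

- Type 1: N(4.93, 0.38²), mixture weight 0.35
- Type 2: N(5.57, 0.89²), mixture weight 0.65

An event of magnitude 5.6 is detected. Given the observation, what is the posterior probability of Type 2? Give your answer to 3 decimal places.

P(component k | x) = π_k·f_k(x) / marginal(x), where marginal(x) = Σ_j π_j·f_j(x).
Normal densities:
  f_1 = (1/(0.38·√(2π)))·exp(−(5.6−4.93)²/(2·0.38²)) = 1.049848·exp(-1.55436) = 0.221858
  f_2 = (1/(0.89·√(2π)))·exp(−(5.6−5.57)²/(2·0.89²)) = 0.448250·exp(-0.00057) = 0.447995
Weight by the priors:
  π_1·f_1 = 0.35 × 0.221858 = 0.0776503
  π_2·f_2 = 0.65 × 0.447995 = 0.291197
Marginal: 0.0776503 + 0.291197 = 0.368847
So the posterior for Type 2 is 0.291197 / 0.368847 ≈ 0.789.

0.789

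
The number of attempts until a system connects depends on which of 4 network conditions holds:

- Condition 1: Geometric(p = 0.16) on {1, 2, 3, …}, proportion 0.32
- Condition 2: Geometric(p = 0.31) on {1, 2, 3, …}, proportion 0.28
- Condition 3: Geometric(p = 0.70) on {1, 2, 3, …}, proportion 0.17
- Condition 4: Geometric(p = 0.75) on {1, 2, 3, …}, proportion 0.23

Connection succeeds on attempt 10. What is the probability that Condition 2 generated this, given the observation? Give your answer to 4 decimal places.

Apply Bayes' rule: the posterior for each component is proportional to its prior times its likelihood at x.
Component likelihoods at x = 10:
  L_1 = 0.16·(1−0.16)^9 = 0.16·0.208216 = 0.0333145
  L_2 = 0.31·(1−0.31)^9 = 0.31·0.0354521 = 0.0109901
  L_3 = 0.70·(1−0.70)^9 = 0.70·1.9683e-05 = 1.37781e-05
  L_4 = 0.75·(1−0.75)^9 = 0.75·3.8147e-06 = 2.86102e-06
Prior × likelihood for each component:
  P(Z=1)·L_1 = 0.32 × 0.0333145 = 0.0106606
  P(Z=2)·L_2 = 0.28 × 0.0109901 = 0.00307724
  P(Z=3)·L_3 = 0.17 × 1.37781e-05 = 2.34228e-06
  P(Z=4)·L_4 = 0.23 × 2.86102e-06 = 6.58035e-07
Marginal: 0.0106606 + 0.00307724 + 2.34228e-06 + 6.58035e-07 = 0.0137409
So the posterior for Condition 2 is 0.00307724 / 0.0137409 ≈ 0.2239.

0.2239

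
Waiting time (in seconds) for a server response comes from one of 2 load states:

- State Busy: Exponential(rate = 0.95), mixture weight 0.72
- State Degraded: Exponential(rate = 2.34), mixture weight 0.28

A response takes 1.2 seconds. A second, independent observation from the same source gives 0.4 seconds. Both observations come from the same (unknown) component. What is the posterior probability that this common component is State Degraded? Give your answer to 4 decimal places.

0.2033

Apply Bayes' rule: the posterior for each component is proportional to its prior times its likelihood at x.
Since both observations come from the same component, the likelihood for component k is f_k(x₁)·f_k(x₂).
  f_Busy = [0.95·e^(−0.95·1.2) = 0.95·e^(−1.1400) = 0.303828] × [0.649668] = 0.197387
  f_Degraded = [2.34·e^(−2.34·1.2) = 2.34·e^(−2.8080) = 0.141162] × [0.917733] = 0.129549
Multiply by the mixture weights:
  π_Busy·f_Busy = 0.72 × 0.197387 = 0.142119
  π_Degraded·f_Degraded = 0.28 × 0.129549 = 0.0362736
Sum: 0.142119 + 0.0362736 = 0.178393
Responsibility of State Degraded: 0.0362736 / 0.178393 ≈ 0.2033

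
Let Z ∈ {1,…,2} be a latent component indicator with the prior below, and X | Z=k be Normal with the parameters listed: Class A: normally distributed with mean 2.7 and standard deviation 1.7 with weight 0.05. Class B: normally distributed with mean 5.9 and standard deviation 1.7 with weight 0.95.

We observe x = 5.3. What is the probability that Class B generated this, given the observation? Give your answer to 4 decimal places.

0.9829

Posterior ∝ prior × likelihood, so P(k | x) ∝ P(Z=k) f_k(x); normalise over all components.
Component likelihoods at x = 5.3:
  f_A = (1/(1.7·√(2π)))·exp(−(5.3−2.7)²/(2·1.7²)) = 0.234672·exp(-1.16955) = 0.0728672
  f_B = (1/(1.7·√(2π)))·exp(−(5.3−5.9)²/(2·1.7²)) = 0.234672·exp(-0.06228) = 0.220502
Weight by the priors:
  P(Z=A)·f_A = 0.05 × 0.0728672 = 0.00364336
  P(Z=B)·f_B = 0.95 × 0.220502 = 0.209476
Marginal: 0.00364336 + 0.209476 = 0.21312
So the posterior for Class B is 0.209476 / 0.21312 ≈ 0.9829.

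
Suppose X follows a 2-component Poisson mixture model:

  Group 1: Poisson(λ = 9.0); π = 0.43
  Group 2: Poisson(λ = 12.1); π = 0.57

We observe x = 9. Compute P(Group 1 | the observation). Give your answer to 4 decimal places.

Apply Bayes' rule: the posterior for each component is proportional to its prior times its likelihood at x.
Poisson probabilities:
  p_1 = 0.131756
  p_2 = 0.0851809
Multiply by the mixture weights:
  w_1·p_1 = 0.43 × 0.131756 = 0.0566549
  w_2·p_2 = 0.57 × 0.0851809 = 0.0485531
Evidence: 0.0566549 + 0.0485531 = 0.105208
Responsibility of Group 1: 0.0566549 / 0.105208 ≈ 0.5385

0.5385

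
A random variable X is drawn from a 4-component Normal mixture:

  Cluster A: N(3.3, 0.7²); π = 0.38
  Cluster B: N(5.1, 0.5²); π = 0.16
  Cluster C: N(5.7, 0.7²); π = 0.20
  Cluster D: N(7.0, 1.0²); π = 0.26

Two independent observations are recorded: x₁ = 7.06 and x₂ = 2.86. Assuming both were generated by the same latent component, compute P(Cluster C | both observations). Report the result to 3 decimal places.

0.249

Posterior ∝ prior × likelihood, so P(k | x) ∝ P(Z=k) f_k(x); normalise over all components.
Since both observations come from the same component, the likelihood for component k is f_k(x₁)·f_k(x₂).
  L_A = [3.09476e-07] × [0.467753] = 1.44758e-07
  L_B = [0.000367425] × [3.4971e-05] = 1.28492e-08
  L_C = [0.0863272] × [0.000151873] = 1.31107e-05
  L_D = [0.398225] × [7.56995e-05] = 3.01454e-05
Multiply by the mixture weights:
  P(Z=A)·L_A = 0.38 × 1.44758e-07 = 5.50081e-08
  P(Z=B)·L_B = 0.16 × 1.28492e-08 = 2.05588e-09
  P(Z=C)·L_C = 0.20 × 1.31107e-05 = 2.62215e-06
  P(Z=D)·L_D = 0.26 × 3.01454e-05 = 7.83781e-06
Normaliser: 5.50081e-08 + 2.05588e-09 + 2.62215e-06 + 7.83781e-06 = 1.0517e-05
So the posterior for Cluster C is 2.62215e-06 / 1.0517e-05 ≈ 0.249.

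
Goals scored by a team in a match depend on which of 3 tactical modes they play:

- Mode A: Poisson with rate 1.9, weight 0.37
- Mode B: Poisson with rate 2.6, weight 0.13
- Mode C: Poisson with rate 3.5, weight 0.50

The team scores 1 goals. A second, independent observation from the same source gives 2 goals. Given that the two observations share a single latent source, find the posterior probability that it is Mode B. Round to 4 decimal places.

0.1417

The responsibility of component k is π_k f_k(x) divided by Σ_j π_j f_j(x).
Since both observations come from the same component, the likelihood for component k is f_k(x₁)·f_k(x₂).
  L_A = [e^(−1.9)·1.9^1/1! = 0.28418] × [0.269971] = 0.0767206
  L_B = [e^(−2.6)·2.6^1/1! = 0.193111] × [0.251045] = 0.0484796
  L_C = [e^(−3.5)·3.5^1/1! = 0.105691] × [0.184959] = 0.0195485
Prior × likelihood for each component:
  π_A·L_A = 0.37 × 0.0767206 = 0.0283866
  π_B·L_B = 0.13 × 0.0484796 = 0.00630234
  π_C·L_C = 0.50 × 0.0195485 = 0.00977423
Marginal: 0.0283866 + 0.00630234 + 0.00977423 = 0.0444632
Responsibility of Mode B: 0.00630234 / 0.0444632 ≈ 0.1417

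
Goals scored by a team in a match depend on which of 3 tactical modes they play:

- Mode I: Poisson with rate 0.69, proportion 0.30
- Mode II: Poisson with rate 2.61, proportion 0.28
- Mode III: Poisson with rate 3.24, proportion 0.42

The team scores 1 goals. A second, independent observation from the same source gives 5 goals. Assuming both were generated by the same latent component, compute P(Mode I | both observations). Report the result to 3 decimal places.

0.007

The responsibility of component k is P(Z=k) f_k(x) divided by Σ_j P(Z=j) f_j(x).
Since both observations come from the same component, the likelihood for component k is f_k(x₁)·f_k(x₂).
  f_I = [0.346087] × [0.000653734] = 0.000226249
  f_II = [0.191925] × [0.0742186] = 0.0142444
  f_III = [0.126891] × [0.116528] = 0.0147863
Weight by the priors:
  P(Z=I)·f_I = 0.30 × 0.000226249 = 6.78747e-05
  P(Z=II)·f_II = 0.28 × 0.0142444 = 0.00398844
  P(Z=III)·f_III = 0.42 × 0.0147863 = 0.00621026
Marginal: 6.78747e-05 + 0.00398844 + 0.00621026 = 0.0102666
P(Mode I | x₁,x₂) ≈ 0.007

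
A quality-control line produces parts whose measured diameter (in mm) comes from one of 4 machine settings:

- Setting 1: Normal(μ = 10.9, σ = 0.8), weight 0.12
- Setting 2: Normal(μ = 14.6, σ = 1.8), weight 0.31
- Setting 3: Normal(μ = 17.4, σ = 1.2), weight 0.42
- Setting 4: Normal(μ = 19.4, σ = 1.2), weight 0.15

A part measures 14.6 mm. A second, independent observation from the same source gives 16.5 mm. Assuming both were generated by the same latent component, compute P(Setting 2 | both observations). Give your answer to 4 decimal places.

0.7911

Posterior ∝ prior × likelihood, so P(k | x) ∝ w_k f_k(x); normalise over all components.
Since both observations come from the same component, the likelihood for component k is f_k(x₁)·f_k(x₂).
  L_1 = [1.12955e-05] × [1.14184e-11] = 1.28976e-16
  L_2 = [0.221635] × [0.126968] = 0.0281404
  L_3 = [0.0218516] × [0.250948] = 0.00548361
  L_4 = [0.000111525] × [0.0179279] = 1.99941e-06
Weight by the priors:
  w_1·L_1 = 0.12 × 1.28976e-16 = 1.54772e-17
  w_2·L_2 = 0.31 × 0.0281404 = 0.00872352
  w_3·L_3 = 0.42 × 0.00548361 = 0.00230311
  w_4·L_4 = 0.15 × 1.99941e-06 = 2.99911e-07
Marginal: 1.54772e-17 + 0.00872352 + 0.00230311 + 2.99911e-07 = 0.0110269
So the posterior for Setting 2 is 0.00872352 / 0.0110269 ≈ 0.7911.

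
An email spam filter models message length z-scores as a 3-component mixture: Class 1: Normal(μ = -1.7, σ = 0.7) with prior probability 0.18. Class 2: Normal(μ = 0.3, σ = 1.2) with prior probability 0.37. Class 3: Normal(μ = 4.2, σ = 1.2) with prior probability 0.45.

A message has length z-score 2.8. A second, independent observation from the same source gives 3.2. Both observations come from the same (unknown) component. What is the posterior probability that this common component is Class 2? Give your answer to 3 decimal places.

0.014

The responsibility of component k is w_k f_k(x) divided by Σ_j w_j f_j(x).
Since both observations come from the same component, the likelihood for component k is f_k(x₁)·f_k(x₂).
  L_1 = [6.0516e-10] × [1.30496e-11] = 7.89709e-21
  L_2 = [0.0379533] × [0.0179279] = 0.000680422
  L_3 = [0.168332] × [0.234927] = 0.0395457
Prior × likelihood for each component:
  w_1·L_1 = 0.18 × 7.89709e-21 = 1.42148e-21
  w_2·L_2 = 0.37 × 0.000680422 = 0.000251756
  w_3·L_3 = 0.45 × 0.0395457 = 0.0177956
Normaliser: 1.42148e-21 + 0.000251756 + 0.0177956 = 0.0180473
P(Class 2 | x₁, x₂) = 0.000251756 / 0.0180473 ≈ 0.014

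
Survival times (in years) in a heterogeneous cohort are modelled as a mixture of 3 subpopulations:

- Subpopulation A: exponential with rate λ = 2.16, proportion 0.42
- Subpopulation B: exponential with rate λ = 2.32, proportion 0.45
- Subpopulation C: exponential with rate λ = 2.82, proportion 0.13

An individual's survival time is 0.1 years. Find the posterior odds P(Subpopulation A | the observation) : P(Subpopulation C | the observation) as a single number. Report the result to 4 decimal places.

2.6435

Since P(k|x) ∝ π_k f_k(x), the posterior odds are π_i f_i(x) / (π_j f_j(x)).
Evaluate each component's likelihood at the observed value:
  p_A = 1.74039
  p_B = 1.83964
  p_C = 2.12705
0.730963 / 0.276517 ≈ 2.6435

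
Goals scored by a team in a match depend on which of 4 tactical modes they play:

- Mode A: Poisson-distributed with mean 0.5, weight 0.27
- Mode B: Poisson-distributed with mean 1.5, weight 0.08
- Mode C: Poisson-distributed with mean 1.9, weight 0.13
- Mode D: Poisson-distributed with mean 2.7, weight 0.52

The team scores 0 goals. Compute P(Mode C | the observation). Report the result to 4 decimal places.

P(component k | x) = w_k·f_k(x) / marginal(x), where marginal(x) = Σ_j w_j·f_j(x).
Evaluate each component's likelihood at the observed value:
  L_A = e^(−0.5)·0.5^0/0! = 0.606531
  L_B = e^(−1.5)·1.5^0/0! = 0.22313
  L_C = e^(−1.9)·1.9^0/0! = 0.149569
  L_D = e^(−2.7)·2.7^0/0! = 0.0672055
Unnormalised posteriors:
  w_A·L_A = 0.27 × 0.606531 = 0.163763
  w_B·L_B = 0.08 × 0.22313 = 0.0178504
  w_C·L_C = 0.13 × 0.149569 = 0.0194439
  w_D·L_D = 0.52 × 0.0672055 = 0.0349469
Normaliser: 0.163763 + 0.0178504 + 0.0194439 + 0.0349469 = 0.236004
P(Mode C | 0 goals) = 0.0194439 / 0.236004 ≈ 0.0824

0.0824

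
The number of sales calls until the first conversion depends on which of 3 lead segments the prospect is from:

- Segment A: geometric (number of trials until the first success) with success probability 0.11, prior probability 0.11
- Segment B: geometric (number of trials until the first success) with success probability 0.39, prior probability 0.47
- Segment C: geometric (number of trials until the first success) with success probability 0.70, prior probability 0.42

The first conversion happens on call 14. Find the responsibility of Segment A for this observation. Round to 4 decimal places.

0.8996

P(component k | x) = π_k·f_k(x) / marginal(x), where marginal(x) = Σ_j π_j·f_j(x).
Component likelihoods at x = 14:
  f_A = 0.11·(1−0.11)^13 = 0.11·0.219821 = 0.0241804
  f_B = 0.39·(1−0.39)^13 = 0.39·0.00161915 = 0.00063147
  f_C = 0.70·(1−0.70)^13 = 0.70·1.59432e-07 = 1.11603e-07
Prior × likelihood for each component:
  π_A·f_A = 0.11 × 0.0241804 = 0.00265984
  π_B·f_B = 0.47 × 0.00063147 = 0.000296791
  π_C·f_C = 0.42 × 1.11603e-07 = 4.68731e-08
Marginal: 0.00265984 + 0.000296791 + 4.68731e-08 = 0.00295668
So the posterior for Segment A is 0.00265984 / 0.00295668 ≈ 0.8996.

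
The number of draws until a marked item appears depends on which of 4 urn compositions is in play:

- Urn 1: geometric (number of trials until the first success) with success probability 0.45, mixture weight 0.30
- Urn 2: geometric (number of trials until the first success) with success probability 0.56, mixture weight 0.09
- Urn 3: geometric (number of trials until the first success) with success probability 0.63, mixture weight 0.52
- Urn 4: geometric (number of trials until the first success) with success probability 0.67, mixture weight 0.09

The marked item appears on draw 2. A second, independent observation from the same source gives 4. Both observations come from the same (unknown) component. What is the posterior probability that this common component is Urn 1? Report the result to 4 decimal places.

Posterior ∝ prior × likelihood, so P(k | x) ∝ w_k f_k(x); normalise over all components.
Since both observations come from the same component, the likelihood for component k is f_k(x₁)·f_k(x₂).
  p_1 = [0.45·(1−0.45)^1 = 0.45·0.55 = 0.2475] × [0.0748688] = 0.01853
  p_2 = [0.56·(1−0.56)^1 = 0.56·0.44 = 0.2464] × [0.047703] = 0.011754
  p_3 = [0.63·(1−0.63)^1 = 0.63·0.37 = 0.2331] × [0.0319114] = 0.00743855
  p_4 = [0.67·(1−0.67)^1 = 0.67·0.33 = 0.2211] × [0.0240778] = 0.0053236
Weight by the priors:
  w_1·p_1 = 0.30 × 0.01853 = 0.005559
  w_2·p_2 = 0.09 × 0.011754 = 0.00105786
  w_3·p_3 = 0.52 × 0.00743855 = 0.00386804
  w_4·p_4 = 0.09 × 0.0053236 = 0.000479124
Denominator: 0.005559 + 0.00105786 + 0.00386804 + 0.000479124 = 0.010964
So the posterior for Urn 1 is 0.005559 / 0.010964 ≈ 0.5070.

0.5070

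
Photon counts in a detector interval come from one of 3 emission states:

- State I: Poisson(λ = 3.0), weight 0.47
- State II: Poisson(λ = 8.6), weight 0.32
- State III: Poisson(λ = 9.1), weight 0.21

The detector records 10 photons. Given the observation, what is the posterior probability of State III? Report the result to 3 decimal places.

P(component k | x) = w_k·f_k(x) / marginal(x), where marginal(x) = Σ_j w_j·f_j(x).
Evaluate each component's likelihood at the observed value:
  L_I = 0.000810151
  L_II = 0.112277
  L_III = 0.119832
Weight by the priors:
  w_I·L_I = 0.47 × 0.000810151 = 0.000380771
  w_II·L_II = 0.32 × 0.112277 = 0.0359285
  w_III·L_III = 0.21 × 0.119832 = 0.0251646
Normaliser: 0.000380771 + 0.0359285 + 0.0251646 = 0.0614739
So the posterior for State III is 0.0251646 / 0.0614739 ≈ 0.409.

0.409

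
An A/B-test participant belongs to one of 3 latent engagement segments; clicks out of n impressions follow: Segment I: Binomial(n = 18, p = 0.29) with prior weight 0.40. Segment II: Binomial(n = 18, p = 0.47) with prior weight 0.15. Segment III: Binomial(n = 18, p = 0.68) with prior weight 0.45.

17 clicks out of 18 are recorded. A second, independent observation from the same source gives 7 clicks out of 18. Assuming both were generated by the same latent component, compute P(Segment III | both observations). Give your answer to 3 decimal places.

By Bayes' theorem, P(k | x) = P(Z=k) f_k(x) / Σ_j P(Z=j) f_j(x).
Since both observations come from the same component, the likelihood for component k is f_k(x₁)·f_k(x₂).
  f_I = [C(18,17)·0.29^17·0.71^1 = 18·7.25715e-10·0.71 = 9.27463e-09] × [0.126877] = 1.17674e-09
  f_II = [C(18,17)·0.47^17·0.53^1 = 18·2.66479e-06·0.53 = 2.54221e-05] × [0.149443] = 3.79915e-06
  f_III = [C(18,17)·0.68^17·0.32^1 = 18·0.00142119·0.32 = 0.00818604] × [0.00770845] = 6.31017e-05
Multiply by the mixture weights:
  P(Z=I)·f_I = 0.40 × 1.17674e-09 = 4.70695e-10
  P(Z=II)·f_II = 0.15 × 3.79915e-06 = 5.69872e-07
  P(Z=III)·f_III = 0.45 × 6.31017e-05 = 2.83958e-05
Denominator: 4.70695e-10 + 5.69872e-07 + 2.83958e-05 = 2.89661e-05
Responsibility of Segment III: 2.83958e-05 / 2.89661e-05 ≈ 0.980

0.980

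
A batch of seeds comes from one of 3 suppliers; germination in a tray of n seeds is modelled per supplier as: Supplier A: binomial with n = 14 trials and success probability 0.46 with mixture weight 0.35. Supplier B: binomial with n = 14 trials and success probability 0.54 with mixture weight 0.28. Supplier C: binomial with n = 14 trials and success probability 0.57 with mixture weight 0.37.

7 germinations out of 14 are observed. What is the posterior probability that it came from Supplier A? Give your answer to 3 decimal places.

0.362

By Bayes' theorem, P(k | x) = π_k f_k(x) / Σ_j π_j f_j(x).
Evaluate each component's likelihood at the observed value:
  f_A = C(14,7)·0.46^7·0.54^7 = 3432·0.00435818·0.0133893 = 0.200267
  f_B = C(14,7)·0.54^7·0.46^7 = 3432·0.0133893·0.00435818 = 0.200267
  f_C = C(14,7)·0.57^7·0.43^7 = 3432·0.019549·0.00271819 = 0.182369
Multiply by the mixture weights:
  π_A·f_A = 0.35 × 0.200267 = 0.0700933
  π_B·f_B = 0.28 × 0.200267 = 0.0560746
  π_C·f_C = 0.37 × 0.182369 = 0.0674764
Marginal: 0.0700933 + 0.0560746 + 0.0674764 = 0.193644
P(Supplier A | x) = 0.0700933 / 0.193644 ≈ 0.362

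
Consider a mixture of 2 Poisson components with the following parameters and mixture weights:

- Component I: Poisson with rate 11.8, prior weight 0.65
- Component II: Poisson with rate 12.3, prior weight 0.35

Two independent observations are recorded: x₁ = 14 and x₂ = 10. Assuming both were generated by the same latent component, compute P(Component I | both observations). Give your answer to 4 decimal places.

0.6509

By Bayes' theorem, P(k | x) = π_k f_k(x) / Σ_j π_j f_j(x).
Since both observations come from the same component, the likelihood for component k is f_k(x₁)·f_k(x₂).
  f_I = [e^(−11.8)·11.8^14/14! = 0.0873504] × [0.108239] = 0.00945468
  f_II = [e^(−12.3)·12.3^14/14! = 0.0947199] × [0.0994182] = 0.00941688
Multiply by the mixture weights:
  π_I·f_I = 0.65 × 0.00945468 = 0.00614554
  π_II·f_II = 0.35 × 0.00941688 = 0.00329591
Sum: 0.00614554 + 0.00329591 = 0.00944145
P(Component I | x) = 0.00614554 / 0.00944145 ≈ 0.6509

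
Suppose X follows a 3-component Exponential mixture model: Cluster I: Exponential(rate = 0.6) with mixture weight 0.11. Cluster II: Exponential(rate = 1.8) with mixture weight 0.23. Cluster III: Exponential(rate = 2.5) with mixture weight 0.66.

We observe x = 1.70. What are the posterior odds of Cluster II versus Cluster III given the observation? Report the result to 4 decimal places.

Since P(k|x) ∝ P(Z=k) f_k(x), the posterior odds are P(Z=i) f_i(x) / (P(Z=j) f_j(x)).
Component likelihoods at x = 1.70:
  L_I = 0.6·e^(−0.6·1.70) = 0.6·e^(−1.0200) = 0.216357
  L_II = 1.8·e^(−1.8·1.70) = 1.8·e^(−3.0600) = 0.0843979
  L_III = 2.5·e^(−2.5·1.70) = 2.5·e^(−4.2500) = 0.0356606
0.0194115 / 0.023536 ≈ 0.8248

0.8248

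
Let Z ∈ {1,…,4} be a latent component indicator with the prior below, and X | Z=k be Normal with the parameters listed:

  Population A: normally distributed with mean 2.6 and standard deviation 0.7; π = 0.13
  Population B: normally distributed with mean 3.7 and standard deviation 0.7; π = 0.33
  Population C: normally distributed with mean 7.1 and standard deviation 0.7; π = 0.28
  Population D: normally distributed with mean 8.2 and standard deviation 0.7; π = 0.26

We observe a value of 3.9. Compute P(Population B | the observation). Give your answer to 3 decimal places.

0.932

Apply Bayes' rule: the posterior for each component is proportional to its prior times its likelihood at x.
Normal densities:
  L_A = 0.101596
  L_B = 0.547124
  L_C = 1.6515e-05
  L_D = 3.64609e-09
Unnormalised posteriors:
  P(Z=A)·L_A = 0.13 × 0.101596 = 0.0132075
  P(Z=B)·L_B = 0.33 × 0.547124 = 0.180551
  P(Z=C)·L_C = 0.28 × 1.6515e-05 = 4.62419e-06
  P(Z=D)·L_D = 0.26 × 3.64609e-09 = 9.47983e-10
Denominator: 0.0132075 + 0.180551 + 4.62419e-06 + 9.47983e-10 = 0.193763
P(Population B | the observation) = 0.180551 / 0.193763 ≈ 0.932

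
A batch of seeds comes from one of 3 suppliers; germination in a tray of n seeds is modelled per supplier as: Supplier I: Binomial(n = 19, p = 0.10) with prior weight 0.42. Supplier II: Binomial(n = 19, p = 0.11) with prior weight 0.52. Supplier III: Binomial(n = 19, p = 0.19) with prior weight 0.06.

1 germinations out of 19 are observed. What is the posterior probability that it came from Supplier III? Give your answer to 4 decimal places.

P(component k | x) = π_k·f_k(x) / marginal(x), where marginal(x) = Σ_j π_j·f_j(x).
Evaluate each component's likelihood at the observed value:
  p_I = 0.28518
  p_II = 0.256547
  p_III = 0.0813275
Multiply by the mixture weights:
  π_I·p_I = 0.42 × 0.28518 = 0.119776
  π_II·p_II = 0.52 × 0.256547 = 0.133404
  π_III·p_III = 0.06 × 0.0813275 = 0.00487965
Denominator: 0.119776 + 0.133404 + 0.00487965 = 0.258059
So the posterior for Supplier III is 0.00487965 / 0.258059 ≈ 0.0189.

0.0189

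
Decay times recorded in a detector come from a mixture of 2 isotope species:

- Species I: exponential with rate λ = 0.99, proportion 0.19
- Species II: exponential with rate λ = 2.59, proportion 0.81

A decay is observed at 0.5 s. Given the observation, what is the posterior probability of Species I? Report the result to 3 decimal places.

Posterior ∝ prior × likelihood, so P(k | x) ∝ π_k f_k(x); normalise over all components.
Evaluate each component's likelihood at the observed value:
  p_I = 0.603475
  p_II = 0.709395
Unnormalised posteriors:
  π_I·p_I = 0.19 × 0.603475 = 0.11466
  π_II·p_II = 0.81 × 0.709395 = 0.57461
Evidence: 0.11466 + 0.57461 = 0.689271
P(Species I | data) = 0.11466 / 0.689271 ≈ 0.166

0.166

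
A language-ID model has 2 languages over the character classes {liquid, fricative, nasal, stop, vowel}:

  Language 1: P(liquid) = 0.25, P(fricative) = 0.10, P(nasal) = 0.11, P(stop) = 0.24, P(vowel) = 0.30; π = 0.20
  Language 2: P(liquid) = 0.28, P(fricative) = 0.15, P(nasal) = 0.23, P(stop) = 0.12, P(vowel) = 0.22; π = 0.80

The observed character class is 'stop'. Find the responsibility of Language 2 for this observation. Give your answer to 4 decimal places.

0.6667

Apply Bayes' rule: the posterior for each component is proportional to its prior times its likelihood at x.
Categorical probabilities:
  p_1 = P(stop | comp) = 0.24
  p_2 = P(stop | comp) = 0.12
Multiply by the mixture weights:
  π_1·p_1 = 0.20 × 0.24 = 0.048
  π_2·p_2 = 0.80 × 0.12 = 0.096
Denominator: 0.048 + 0.096 = 0.144
Responsibility of Language 2: 0.096 / 0.144 ≈ 0.6667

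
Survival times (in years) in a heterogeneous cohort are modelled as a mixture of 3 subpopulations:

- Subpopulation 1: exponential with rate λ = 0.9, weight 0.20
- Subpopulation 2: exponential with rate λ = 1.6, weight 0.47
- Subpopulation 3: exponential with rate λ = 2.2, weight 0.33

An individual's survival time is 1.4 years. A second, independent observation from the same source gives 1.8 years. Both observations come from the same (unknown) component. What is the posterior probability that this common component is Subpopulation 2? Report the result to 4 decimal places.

0.4066

By Bayes' theorem, P(k | x) = P(Z=k) f_k(x) / Σ_j P(Z=j) f_j(x).
Since both observations come from the same component, the likelihood for component k is f_k(x₁)·f_k(x₂).
  p_1 = [0.255289] × [0.178109] = 0.0454692
  p_2 = [0.170334] × [0.0898156] = 0.0152986
  p_3 = [0.10111] × [0.0419389] = 0.00424045
Weight by the priors:
  P(Z=1)·p_1 = 0.20 × 0.0454692 = 0.00909383
  P(Z=2)·p_2 = 0.47 × 0.0152986 = 0.00719035
  P(Z=3)·p_3 = 0.33 × 0.00424045 = 0.00139935
Sum: 0.00909383 + 0.00719035 + 0.00139935 = 0.0176835
P(Subpopulation 2 | x₁,x₂) = 0.00719035 / 0.0176835 ≈ 0.4066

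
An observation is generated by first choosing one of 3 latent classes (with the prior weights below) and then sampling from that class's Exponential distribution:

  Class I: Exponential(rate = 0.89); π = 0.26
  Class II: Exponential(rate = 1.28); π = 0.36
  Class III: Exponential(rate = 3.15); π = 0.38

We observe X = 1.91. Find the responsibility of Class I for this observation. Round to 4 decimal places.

0.4964

Posterior ∝ prior × likelihood, so P(k | x) ∝ w_k f_k(x); normalise over all components.
Evaluate each component's likelihood at the observed value:
  p_I = 0.89·e^(−0.89·1.91) = 0.89·e^(−1.6999) = 0.162605
  p_II = 1.28·e^(−1.28·1.91) = 1.28·e^(−2.4448) = 0.111032
  p_III = 3.15·e^(−3.15·1.91) = 3.15·e^(−6.0165) = 0.00768029
Multiply by the mixture weights:
  w_I·p_I = 0.26 × 0.162605 = 0.0422772
  w_II·p_II = 0.36 × 0.111032 = 0.0399714
  w_III·p_III = 0.38 × 0.00768029 = 0.00291851
Normaliser: 0.0422772 + 0.0399714 + 0.00291851 = 0.0851671
Responsibility of Class I: 0.0422772 / 0.0851671 ≈ 0.4964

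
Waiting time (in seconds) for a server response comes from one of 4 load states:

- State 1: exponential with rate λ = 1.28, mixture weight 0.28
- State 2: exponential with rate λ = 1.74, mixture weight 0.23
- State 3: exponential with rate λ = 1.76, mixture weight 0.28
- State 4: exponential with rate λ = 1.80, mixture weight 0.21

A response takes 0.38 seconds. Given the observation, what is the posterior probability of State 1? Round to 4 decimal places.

0.2532

By Bayes' theorem, P(k | x) = π_k f_k(x) / Σ_j π_j f_j(x).
Evaluate each component's likelihood at the observed value:
  p_1 = 1.28·e^(−1.28·0.38) = 1.28·e^(−0.4864) = 0.78699
  p_2 = 1.74·e^(−1.74·0.38) = 1.74·e^(−0.6612) = 0.898243
  p_3 = 1.76·e^(−1.76·0.38) = 1.76·e^(−0.6688) = 0.901688
  p_4 = 1.80·e^(−1.80·0.38) = 1.80·e^(−0.6840) = 0.90827
Unnormalised posteriors:
  π_1·p_1 = 0.28 × 0.78699 = 0.220357
  π_2·p_2 = 0.23 × 0.898243 = 0.206596
  π_3·p_3 = 0.28 × 0.901688 = 0.252473
  π_4·p_4 = 0.21 × 0.90827 = 0.190737
Denominator: 0.220357 + 0.206596 + 0.252473 + 0.190737 = 0.870163
P(State 1 | 0.38 seconds) = 0.220357 / 0.870163 ≈ 0.2532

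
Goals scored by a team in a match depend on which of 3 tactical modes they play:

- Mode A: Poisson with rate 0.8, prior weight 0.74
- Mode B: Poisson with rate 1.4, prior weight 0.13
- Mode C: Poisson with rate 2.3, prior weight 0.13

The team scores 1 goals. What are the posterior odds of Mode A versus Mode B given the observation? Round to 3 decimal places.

5.927

Posterior odds = (π_i f_i(x)) / (π_j f_j(x)); the normalising sum cancels.
Component likelihoods at x = 1 goals:
  f_A = e^(−0.8)·0.8^1/1! = 0.359463
  f_B = e^(−1.4)·1.4^1/1! = 0.345236
  f_C = e^(−2.3)·2.3^1/1! = 0.230595
0.266003 / 0.0448806 ≈ 5.927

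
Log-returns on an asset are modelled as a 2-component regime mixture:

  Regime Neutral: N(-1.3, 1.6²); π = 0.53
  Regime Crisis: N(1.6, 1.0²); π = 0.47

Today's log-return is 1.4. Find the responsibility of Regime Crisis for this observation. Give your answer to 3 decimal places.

P(component k | x) = w_k·f_k(x) / marginal(x), where marginal(x) = Σ_j w_j·f_j(x).
Normal densities:
  L_Neutral = (1/(1.6·√(2π)))·exp(−(1.4−-1.3)²/(2·1.6²)) = 0.249339·exp(-1.42383) = 0.0600384
  L_Crisis = (1/(1.0·√(2π)))·exp(−(1.4−1.6)²/(2·1.0²)) = 0.398942·exp(-0.02000) = 0.391043
Prior × likelihood for each component:
  w_Neutral·L_Neutral = 0.53 × 0.0600384 = 0.0318204
  w_Crisis·L_Crisis = 0.47 × 0.391043 = 0.18379
Normaliser: 0.0318204 + 0.18379 = 0.21561
So the posterior for Regime Crisis is 0.18379 / 0.21561 ≈ 0.852.

0.852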